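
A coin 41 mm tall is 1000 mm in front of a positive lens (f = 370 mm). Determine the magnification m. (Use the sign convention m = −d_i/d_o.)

1/d_i = 1/f − 1/d_o = 1/(370.0) − 1/(1000) = 0.001703, so d_i = 587.3 mm.
m = −d_i/d_o = −(587.3)/(1000) = -0.587.
The image is real, inverted and reduced, on the far side of the lens.

m = -0.587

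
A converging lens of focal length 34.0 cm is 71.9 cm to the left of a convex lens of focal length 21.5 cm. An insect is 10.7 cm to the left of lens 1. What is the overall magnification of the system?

Lens 1: 1/d_i1 = 1/(34.0) − 1/(10.7) = -0.06405, so d_i1 = -15.61 cm; m₁ = −d_i1/d_o1 = +1.459.
d_o2 = 71.9 − (-15.61) = 87.51 cm.
Lens 2: 1/d_i2 = 1/(21.5) − 1/(87.51) = 0.03508, so d_i2 = 28.50 cm; m₂ = −d_i2/d_o2 = -0.3257.
m = m₁·m₂ = (+1.459)(-0.3257) = -0.475.

m = -0.475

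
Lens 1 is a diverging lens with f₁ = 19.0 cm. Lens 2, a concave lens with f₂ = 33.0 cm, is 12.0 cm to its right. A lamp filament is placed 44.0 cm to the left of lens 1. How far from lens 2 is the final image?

Lens 1 is diverging, so f₁ = −19.0 cm.
Lens 1: 1/d_i1 = 1/f₁ − 1/d_o1 = 1/(-19.0) − 1/(44.0) = -0.07536, so d_i1 = -13.27 cm.
The intermediate image is 13.27 cm to the left of lens 1 (virtual), which is 12.0 − (-13.27) = 25.27 cm to the left of lens 2, so d_o2 = +25.27 cm.
Lens 2 is diverging, so f₂ = −33.0 cm.
Lens 2: 1/d_i2 = 1/f₂ − 1/d_o2 = 1/(-33.0) − 1/(25.27) = -0.06988, so d_i2 = -14.3 cm.
The final image is virtual, 14.3 cm to the left of lens 2 (overall magnification ≈ 0.17).

14.3 cm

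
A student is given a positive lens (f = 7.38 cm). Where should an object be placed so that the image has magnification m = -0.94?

15.2 cm

m = −d_i/d_o ⇒ d_i = −m·d_o.
1/f = 1/d_o + 1/d_i = 1/d_o − 1/(m·d_o) = (1 − 1/m)/d_o, so d_o = f(1 − 1/m) = (7.380)(1 − 1/(-0.94)) = 15.2 cm.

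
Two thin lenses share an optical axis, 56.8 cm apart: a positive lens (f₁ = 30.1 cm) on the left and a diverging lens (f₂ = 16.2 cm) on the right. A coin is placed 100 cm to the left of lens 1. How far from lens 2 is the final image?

Lens 1: 1/d_i1 = 1/f₁ − 1/d_o1 = 1/(30.1) − 1/(100) = 0.02322, so d_i1 = 43.06 cm.
The intermediate image is 43.06 cm to the right of lens 1, which is 56.8 − (43.06) = 13.74 cm to the left of lens 2, so d_o2 = +13.74 cm.
Lens 2 is diverging, so f₂ = −16.2 cm.
Lens 2: 1/d_i2 = 1/f₂ − 1/d_o2 = 1/(-16.2) − 1/(13.74) = -0.1345, so d_i2 = -7.43 cm.
The final image is virtual, 7.43 cm to the left of lens 2 (overall magnification ≈ -0.23).

7.43 cm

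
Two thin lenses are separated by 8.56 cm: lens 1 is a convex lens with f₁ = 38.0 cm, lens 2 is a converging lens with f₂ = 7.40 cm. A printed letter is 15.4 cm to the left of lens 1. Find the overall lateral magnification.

Lens 1: 1/d_i1 = 1/(38.0) − 1/(15.4) = -0.03862, so d_i1 = -25.89 cm; m₁ = −d_i1/d_o1 = +1.681.
d_o2 = 8.56 − (-25.89) = 34.45 cm.
Lens 2: 1/d_i2 = 1/(7.40) − 1/(34.45) = 0.1061, so d_i2 = 9.424 cm; m₂ = −d_i2/d_o2 = -0.2736.
m = m₁·m₂ = (+1.681)(-0.2736) = -0.460.

m = -0.460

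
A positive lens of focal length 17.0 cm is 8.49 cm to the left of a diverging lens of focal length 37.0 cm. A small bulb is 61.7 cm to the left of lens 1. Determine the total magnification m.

Lens 1: 1/d_i1 = 1/(17.0) − 1/(61.7) = 0.04262, so d_i1 = 23.47 cm; m₁ = −d_i1/d_o1 = -0.3804.
d_o2 = 8.49 − (23.47) = -14.98 cm (virtual object).
f₂ = −37.0 cm (diverging).
Lens 2: 1/d_i2 = 1/(-37.0) − 1/(-14.98) = 0.03973, so d_i2 = 25.17 cm; m₂ = −d_i2/d_o2 = +1.680.
m = m₁·m₂ = (-0.3804)(+1.680) = -0.639.

m = -0.639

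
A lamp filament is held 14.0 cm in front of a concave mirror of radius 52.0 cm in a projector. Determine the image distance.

f = R/2 = 52.0/2 = 26.00 cm.
Mirror equation: 1/d_i = 1/f − 1/d_o = 1/(26.00) − 1/(14.0) = 0.03846 − 0.07143 = -0.03297, so d_i = -30.3 cm.
The image is virtual, upright and enlarged, behind the mirror.

30.3 cm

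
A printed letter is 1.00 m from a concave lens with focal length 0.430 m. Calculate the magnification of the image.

For a concave lens, f = -0.430 m.
1/d_i = 1/f − 1/d_o = 1/(-0.4300) − 1/(1.00) = -3.326, so d_i = -0.3007 m.
m = −d_i/d_o = −(-0.3007)/(1.00) = +0.301.
The image is virtual, upright and reduced, on the same side as the object.

m = +0.301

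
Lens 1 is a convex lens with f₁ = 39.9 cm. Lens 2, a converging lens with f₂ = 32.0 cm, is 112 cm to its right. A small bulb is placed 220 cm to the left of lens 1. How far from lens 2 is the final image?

Lens 1: 1/d_i1 = 1/f₁ − 1/d_o1 = 1/(39.9) − 1/(220) = 0.02052, so d_i1 = 48.74 cm.
The intermediate image is 48.74 cm to the right of lens 1, which is 112 − (48.74) = 63.26 cm to the left of lens 2, so d_o2 = +63.26 cm.
Lens 2: 1/d_i2 = 1/f₂ − 1/d_o2 = 1/(32.0) − 1/(63.26) = 0.01544, so d_i2 = 64.8 cm.
The final image is real, 64.8 cm to the right of lens 2 (overall magnification ≈ 0.23).

64.8 cm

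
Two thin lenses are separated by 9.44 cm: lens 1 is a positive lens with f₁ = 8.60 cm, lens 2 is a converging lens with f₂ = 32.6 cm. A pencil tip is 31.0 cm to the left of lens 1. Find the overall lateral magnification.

m = -0.357

Lens 1: 1/d_i1 = 1/(8.60) − 1/(31.0) = 0.08402, so d_i1 = 11.90 cm; m₁ = −d_i1/d_o1 = -0.3839.
d_o2 = 9.44 − (11.90) = -2.460 cm (virtual object).
Lens 2: 1/d_i2 = 1/(32.6) − 1/(-2.460) = 0.4372, so d_i2 = 2.287 cm; m₂ = −d_i2/d_o2 = +0.9298.
m = m₁·m₂ = (-0.3839)(+0.9298) = -0.357.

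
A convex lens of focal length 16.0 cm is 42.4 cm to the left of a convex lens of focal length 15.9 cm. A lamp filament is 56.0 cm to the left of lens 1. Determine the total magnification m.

m = +1.55

Lens 1: 1/d_i1 = 1/(16.0) − 1/(56.0) = 0.04464, so d_i1 = 22.40 cm; m₁ = −d_i1/d_o1 = -0.4000.
d_o2 = 42.4 − (22.40) = 20.00 cm.
Lens 2: 1/d_i2 = 1/(15.9) − 1/(20.00) = 0.01289, so d_i2 = 77.56 cm; m₂ = −d_i2/d_o2 = -3.878.
m = m₁·m₂ = (-0.4000)(-3.878) = +1.55.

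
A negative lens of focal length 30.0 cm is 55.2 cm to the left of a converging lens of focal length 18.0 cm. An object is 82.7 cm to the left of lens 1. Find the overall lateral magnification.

f₁ = −30.0 cm (diverging).
Lens 1: 1/d_i1 = 1/(-30.0) − 1/(82.7) = -0.04543, so d_i1 = -22.01 cm; m₁ = −d_i1/d_o1 = +0.2661.
d_o2 = 55.2 − (-22.01) = 77.21 cm.
Lens 2: 1/d_i2 = 1/(18.0) − 1/(77.21) = 0.04260, so d_i2 = 23.47 cm; m₂ = −d_i2/d_o2 = -0.3040.
m = m₁·m₂ = (+0.2661)(-0.3040) = -0.0809.

m = -0.0809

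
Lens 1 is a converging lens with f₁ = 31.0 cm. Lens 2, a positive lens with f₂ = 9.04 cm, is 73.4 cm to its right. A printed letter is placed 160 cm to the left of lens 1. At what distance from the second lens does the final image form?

Lens 1: 1/d_i1 = 1/f₁ − 1/d_o1 = 1/(31.0) − 1/(160) = 0.02601, so d_i1 = 38.45 cm.
The intermediate image is 38.45 cm to the right of lens 1, which is 73.4 − (38.45) = 34.95 cm to the left of lens 2, so d_o2 = +34.95 cm.
Lens 2: 1/d_i2 = 1/f₂ − 1/d_o2 = 1/(9.04) − 1/(34.95) = 0.08201, so d_i2 = 12.2 cm.
The final image is real, 12.2 cm to the right of lens 2 (overall magnification ≈ 0.084).

12.2 cm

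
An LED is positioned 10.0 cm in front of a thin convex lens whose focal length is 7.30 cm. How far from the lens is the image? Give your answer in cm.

27.0 cm

Thin-lens equation: 1/d_i = 1/f − 1/d_o = 1/(7.300) − 1/(10.0) = 0.1370 − 0.1000 = 0.03699, so d_i = 27.0 cm.
The image is real, inverted and enlarged, on the far side of the lens.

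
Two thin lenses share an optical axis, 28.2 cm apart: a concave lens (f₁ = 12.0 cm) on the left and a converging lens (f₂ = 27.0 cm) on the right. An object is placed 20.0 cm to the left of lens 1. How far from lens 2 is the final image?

Lens 1 is diverging, so f₁ = −12.0 cm.
Lens 1: 1/d_i1 = 1/f₁ − 1/d_o1 = 1/(-12.0) − 1/(20.0) = -0.1333, so d_i1 = -7.500 cm.
The intermediate image is 7.500 cm to the left of lens 1 (virtual), which is 28.2 − (-7.500) = 35.70 cm to the left of lens 2, so d_o2 = +35.70 cm.
Lens 2: 1/d_i2 = 1/f₂ − 1/d_o2 = 1/(27.0) − 1/(35.70) = 0.009026, so d_i2 = 111 cm.
The final image is real, 111 cm to the right of lens 2 (overall magnification ≈ -1.2).

111 cm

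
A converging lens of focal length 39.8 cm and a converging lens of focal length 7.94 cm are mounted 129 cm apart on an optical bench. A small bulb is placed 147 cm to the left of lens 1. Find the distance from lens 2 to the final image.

8.89 cm

Lens 1: 1/d_i1 = 1/f₁ − 1/d_o1 = 1/(39.8) − 1/(147) = 0.01832, so d_i1 = 54.58 cm.
The intermediate image is 54.58 cm to the right of lens 1, which is 129 − (54.58) = 74.42 cm to the left of lens 2, so d_o2 = +74.42 cm.
Lens 2: 1/d_i2 = 1/f₂ − 1/d_o2 = 1/(7.94) − 1/(74.42) = 0.1125, so d_i2 = 8.89 cm.
The final image is real, 8.89 cm to the right of lens 2 (overall magnification ≈ 0.044).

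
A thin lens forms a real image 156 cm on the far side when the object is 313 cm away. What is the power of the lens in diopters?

d_i = +156 cm.
1/f = 1/d_o + 1/d_i = 1/(313) + 1/(156) = 0.009605 cm⁻¹.
f = 104.1 cm = 1.041 m, so P = 1/f = +0.961 D.

P = +0.961 D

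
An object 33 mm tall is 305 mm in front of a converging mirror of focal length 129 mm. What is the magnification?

m = -0.733

1/d_i = 1/f − 1/d_o = 1/(129.0) − 1/(305) = 0.004473, so d_i = 223.6 mm.
m = −d_i/d_o = −(223.6)/(305) = -0.733.
The image is real, inverted and reduced, in front of the mirror.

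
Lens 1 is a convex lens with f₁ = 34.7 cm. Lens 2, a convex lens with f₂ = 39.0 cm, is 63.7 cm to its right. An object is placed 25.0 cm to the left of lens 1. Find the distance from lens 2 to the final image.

52.3 cm

Lens 1: 1/d_i1 = 1/f₁ − 1/d_o1 = 1/(34.7) − 1/(25.0) = -0.01118, so d_i1 = -89.43 cm.
The intermediate image is 89.43 cm to the left of lens 1 (virtual), which is 63.7 − (-89.43) = 153.1 cm to the left of lens 2, so d_o2 = +153.1 cm.
Lens 2: 1/d_i2 = 1/f₂ − 1/d_o2 = 1/(39.0) − 1/(153.1) = 0.01911, so d_i2 = 52.3 cm.
The final image is real, 52.3 cm to the right of lens 2 (overall magnification ≈ -1.2).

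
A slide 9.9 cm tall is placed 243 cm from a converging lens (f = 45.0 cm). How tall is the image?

1/d_i = 1/f − 1/d_o = 1/(45.00) − 1/(243) = 0.01811, so d_i = 55.23 cm.
m = −d_i/d_o = -0.2273.
|h_i| = |m|·h_o = 0.2273 × 9.9 = 2.25 cm. The image is real, inverted and reduced, on the far side of the lens.

2.25 cm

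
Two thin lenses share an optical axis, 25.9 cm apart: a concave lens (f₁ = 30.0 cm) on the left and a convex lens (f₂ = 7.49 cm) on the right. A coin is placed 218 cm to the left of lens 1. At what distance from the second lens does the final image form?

Lens 1 is diverging, so f₁ = −30.0 cm.
Lens 1: 1/d_i1 = 1/f₁ − 1/d_o1 = 1/(-30.0) − 1/(218) = -0.03792, so d_i1 = -26.37 cm.
The intermediate image is 26.37 cm to the left of lens 1 (virtual), which is 25.9 − (-26.37) = 52.27 cm to the left of lens 2, so d_o2 = +52.27 cm.
Lens 2: 1/d_i2 = 1/f₂ − 1/d_o2 = 1/(7.49) − 1/(52.27) = 0.1144, so d_i2 = 8.74 cm.
The final image is real, 8.74 cm to the right of lens 2 (overall magnification ≈ -0.020).

8.74 cm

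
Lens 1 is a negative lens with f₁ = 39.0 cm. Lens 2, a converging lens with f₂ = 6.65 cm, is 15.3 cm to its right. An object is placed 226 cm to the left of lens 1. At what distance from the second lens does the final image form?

Lens 1 is diverging, so f₁ = −39.0 cm.
Lens 1: 1/d_i1 = 1/f₁ − 1/d_o1 = 1/(-39.0) − 1/(226) = -0.03007, so d_i1 = -33.26 cm.
The intermediate image is 33.26 cm to the left of lens 1 (virtual), which is 15.3 − (-33.26) = 48.56 cm to the left of lens 2, so d_o2 = +48.56 cm.
Lens 2: 1/d_i2 = 1/f₂ − 1/d_o2 = 1/(6.65) − 1/(48.56) = 0.1298, so d_i2 = 7.71 cm.
The final image is real, 7.71 cm to the right of lens 2 (overall magnification ≈ -0.023).

7.71 cm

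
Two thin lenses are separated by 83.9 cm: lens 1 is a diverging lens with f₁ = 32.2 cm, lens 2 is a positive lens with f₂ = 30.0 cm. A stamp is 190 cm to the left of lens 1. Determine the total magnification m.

m = -0.0534

f₁ = −32.2 cm (diverging).
Lens 1: 1/d_i1 = 1/(-32.2) − 1/(190) = -0.03632, so d_i1 = -27.53 cm; m₁ = −d_i1/d_o1 = +0.1449.
d_o2 = 83.9 − (-27.53) = 111.4 cm.
Lens 2: 1/d_i2 = 1/(30.0) − 1/(111.4) = 0.02436, so d_i2 = 41.06 cm; m₂ = −d_i2/d_o2 = -0.3686.
m = m₁·m₂ = (+0.1449)(-0.3686) = -0.0534.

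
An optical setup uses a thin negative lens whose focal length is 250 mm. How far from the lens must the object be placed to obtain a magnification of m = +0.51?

For a negative lens, f = -250 mm.
m = −d_i/d_o ⇒ d_i = −m·d_o.
1/f = 1/d_o + 1/d_i = 1/d_o − 1/(m·d_o) = (1 − 1/m)/d_o, so d_o = f(1 − 1/m) = (-250.0)(1 − 1/(+0.51)) = 240 mm.

240 mm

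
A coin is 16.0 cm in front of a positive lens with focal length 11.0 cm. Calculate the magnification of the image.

1/d_i = 1/f − 1/d_o = 1/(11.00) − 1/(16.0) = 0.02841, so d_i = 35.20 cm.
m = −d_i/d_o = −(35.20)/(16.0) = -2.20.
The image is real, inverted and enlarged, on the far side of the lens.

m = -2.20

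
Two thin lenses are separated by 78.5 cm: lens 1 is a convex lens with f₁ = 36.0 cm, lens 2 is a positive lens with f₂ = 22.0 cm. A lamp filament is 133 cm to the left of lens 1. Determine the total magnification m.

m = +1.14

Lens 1: 1/d_i1 = 1/(36.0) − 1/(133) = 0.02026, so d_i1 = 49.36 cm; m₁ = −d_i1/d_o1 = -0.3711.
d_o2 = 78.5 − (49.36) = 29.14 cm.
Lens 2: 1/d_i2 = 1/(22.0) − 1/(29.14) = 0.01114, so d_i2 = 89.79 cm; m₂ = −d_i2/d_o2 = -3.081.
m = m₁·m₂ = (-0.3711)(-3.081) = +1.14.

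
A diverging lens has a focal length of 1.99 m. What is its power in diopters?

P = -0.503 D

For a diverging lens, f = −1.99 m.
P = 1/f = 1/(-1.99 m) = -0.503 D.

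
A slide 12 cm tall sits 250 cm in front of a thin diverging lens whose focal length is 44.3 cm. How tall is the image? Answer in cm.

1.81 cm

For a diverging lens, f = -44.3 cm.
1/d_i = 1/f − 1/d_o = 1/(-44.30) − 1/(250) = -0.02657, so d_i = -37.63 cm.
m = −d_i/d_o = +0.1505.
|h_i| = |m|·h_o = 0.1505 × 12 = 1.81 cm. The image is virtual, upright and reduced, on the same side as the object.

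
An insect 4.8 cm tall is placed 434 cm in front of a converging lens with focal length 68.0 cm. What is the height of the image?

1/d_i = 1/f − 1/d_o = 1/(68.00) − 1/(434) = 0.01240, so d_i = 80.63 cm.
m = −d_i/d_o = -0.1858.
|h_i| = |m|·h_o = 0.1858 × 4.8 = 0.892 cm. The image is real, inverted and reduced, on the far side of the lens.

0.892 cm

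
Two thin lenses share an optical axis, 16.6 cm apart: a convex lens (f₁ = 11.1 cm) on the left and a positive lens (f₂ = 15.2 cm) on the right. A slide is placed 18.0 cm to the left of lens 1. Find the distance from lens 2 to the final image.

6.82 cm

Lens 1: 1/d_i1 = 1/f₁ − 1/d_o1 = 1/(11.1) − 1/(18.0) = 0.03453, so d_i1 = 28.96 cm.
The intermediate image is 28.96 cm to the right of lens 1, which lies 12.36 cm to the right of lens 2 — a virtual object — so d_o2 = −12.36 cm.
Lens 2: 1/d_i2 = 1/f₂ − 1/d_o2 = 1/(15.2) − 1/(-12.36) = 0.1467, so d_i2 = 6.82 cm.
The final image is real, 6.82 cm to the right of lens 2 (overall magnification ≈ -0.89).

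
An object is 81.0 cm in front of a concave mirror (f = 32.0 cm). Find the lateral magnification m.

m = -0.653

1/d_i = 1/f − 1/d_o = 1/(32.00) − 1/(81.0) = 0.01890, so d_i = 52.90 cm.
m = −d_i/d_o = −(52.90)/(81.0) = -0.653.
The image is real, inverted and reduced, in front of the mirror.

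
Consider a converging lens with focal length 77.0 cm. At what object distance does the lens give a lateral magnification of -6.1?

89.6 cm

m = −d_i/d_o ⇒ d_i = −m·d_o.
1/f = 1/d_o + 1/d_i = 1/d_o − 1/(m·d_o) = (1 − 1/m)/d_o, so d_o = f(1 − 1/m) = (77.00)(1 − 1/(-6.1)) = 89.6 cm.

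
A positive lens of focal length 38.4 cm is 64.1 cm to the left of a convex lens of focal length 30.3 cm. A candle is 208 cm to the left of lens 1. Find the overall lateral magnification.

Lens 1: 1/d_i1 = 1/(38.4) − 1/(208) = 0.02123, so d_i1 = 47.09 cm; m₁ = −d_i1/d_o1 = -0.2264.
d_o2 = 64.1 − (47.09) = 17.01 cm.
Lens 2: 1/d_i2 = 1/(30.3) − 1/(17.01) = -0.02579, so d_i2 = -38.78 cm; m₂ = −d_i2/d_o2 = +2.280.
m = m₁·m₂ = (-0.2264)(+2.280) = -0.516.

m = -0.516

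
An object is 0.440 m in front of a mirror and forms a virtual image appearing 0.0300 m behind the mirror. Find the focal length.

Virtual image ⇒ d_i = −0.0300 m.
1/f = 1/d_o + 1/d_i = 1/(0.440) + 1/(-0.0300) = -31.06, so f = -0.0322 m.
Since f is negative, the mirror is convex.

f = -0.0322 m (convex)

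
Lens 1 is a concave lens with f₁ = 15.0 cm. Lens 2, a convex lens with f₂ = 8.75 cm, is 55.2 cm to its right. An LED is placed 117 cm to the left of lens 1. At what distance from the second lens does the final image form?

10.0 cm

Lens 1 is diverging, so f₁ = −15.0 cm.
Lens 1: 1/d_i1 = 1/f₁ − 1/d_o1 = 1/(-15.0) − 1/(117) = -0.07521, so d_i1 = -13.30 cm.
The intermediate image is 13.30 cm to the left of lens 1 (virtual), which is 55.2 − (-13.30) = 68.50 cm to the left of lens 2, so d_o2 = +68.50 cm.
Lens 2: 1/d_i2 = 1/f₂ − 1/d_o2 = 1/(8.75) − 1/(68.50) = 0.09969, so d_i2 = 10.0 cm.
The final image is real, 10.0 cm to the right of lens 2 (overall magnification ≈ -0.017).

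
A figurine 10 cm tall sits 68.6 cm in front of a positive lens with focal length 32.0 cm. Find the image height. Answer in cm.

1/d_i = 1/f − 1/d_o = 1/(32.00) − 1/(68.6) = 0.01667, so d_i = 59.98 cm.
m = −d_i/d_o = -0.8743.
|h_i| = |m|·h_o = 0.8743 × 10 = 8.74 cm. The image is real, inverted and reduced, on the far side of the lens.

8.74 cm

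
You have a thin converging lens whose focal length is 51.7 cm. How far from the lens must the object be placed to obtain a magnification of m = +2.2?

m = −d_i/d_o ⇒ d_i = −m·d_o.
1/f = 1/d_o + 1/d_i = 1/d_o − 1/(m·d_o) = (1 − 1/m)/d_o, so d_o = f(1 − 1/m) = (51.70)(1 − 1/(+2.2)) = 28.2 cm.

28.2 cm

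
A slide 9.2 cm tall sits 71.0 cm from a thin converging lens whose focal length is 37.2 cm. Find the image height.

1/d_i = 1/f − 1/d_o = 1/(37.20) − 1/(71.0) = 0.01280, so d_i = 78.14 cm.
m = −d_i/d_o = -1.101.
|h_i| = |m|·h_o = 1.101 × 9.2 = 10.1 cm. The image is real, inverted and enlarged, on the far side of the lens.

10.1 cm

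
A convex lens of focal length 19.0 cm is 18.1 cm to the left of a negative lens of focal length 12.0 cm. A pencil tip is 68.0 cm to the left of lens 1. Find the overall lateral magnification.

m = -1.25

Lens 1: 1/d_i1 = 1/(19.0) − 1/(68.0) = 0.03793, so d_i1 = 26.37 cm; m₁ = −d_i1/d_o1 = -0.3878.
d_o2 = 18.1 − (26.37) = -8.270 cm (virtual object).
f₂ = −12.0 cm (diverging).
Lens 2: 1/d_i2 = 1/(-12.0) − 1/(-8.270) = 0.03759, so d_i2 = 26.61 cm; m₂ = −d_i2/d_o2 = +3.217.
m = m₁·m₂ = (-0.3878)(+3.217) = -1.25.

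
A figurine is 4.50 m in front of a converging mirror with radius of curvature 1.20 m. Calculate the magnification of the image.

m = -0.154

f = R/2 = 1.20/2 = 0.6000 m.
1/d_i = 1/f − 1/d_o = 1/(0.6000) − 1/(4.50) = 1.444, so d_i = 0.6923 m.
m = −d_i/d_o = −(0.6923)/(4.50) = -0.154.
The image is real, inverted and reduced, in front of the mirror.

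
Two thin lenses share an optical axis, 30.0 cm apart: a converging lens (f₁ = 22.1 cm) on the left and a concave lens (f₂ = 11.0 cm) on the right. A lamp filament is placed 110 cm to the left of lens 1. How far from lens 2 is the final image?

Lens 1: 1/d_i1 = 1/f₁ − 1/d_o1 = 1/(22.1) − 1/(110) = 0.03616, so d_i1 = 27.66 cm.
The intermediate image is 27.66 cm to the right of lens 1, which is 30.0 − (27.66) = 2.340 cm to the left of lens 2, so d_o2 = +2.340 cm.
Lens 2 is diverging, so f₂ = −11.0 cm.
Lens 2: 1/d_i2 = 1/f₂ − 1/d_o2 = 1/(-11.0) − 1/(2.340) = -0.5183, so d_i2 = -1.93 cm.
The final image is virtual, 1.93 cm to the left of lens 2 (overall magnification ≈ -0.21).

1.93 cm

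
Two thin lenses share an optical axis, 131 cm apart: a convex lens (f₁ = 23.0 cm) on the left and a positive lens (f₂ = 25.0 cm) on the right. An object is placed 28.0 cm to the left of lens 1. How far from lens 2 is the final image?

Lens 1: 1/d_i1 = 1/f₁ − 1/d_o1 = 1/(23.0) − 1/(28.0) = 0.007764, so d_i1 = 128.8 cm.
The intermediate image is 128.8 cm to the right of lens 1, which is 131 − (128.8) = 2.200 cm to the left of lens 2, so d_o2 = +2.200 cm.
Lens 2: 1/d_i2 = 1/f₂ − 1/d_o2 = 1/(25.0) − 1/(2.200) = -0.4145, so d_i2 = -2.41 cm.
The final image is virtual, 2.41 cm to the left of lens 2 (overall magnification ≈ -5.0).

2.41 cm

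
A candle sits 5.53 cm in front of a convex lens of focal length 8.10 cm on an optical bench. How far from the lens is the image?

17.4 cm

Lens equation: 1/q = 1/f − 1/p = 1/(8.100) − 1/(5.53) = 0.1235 − 0.1808 = -0.05738, so q = -17.4 cm.
The image is virtual, upright and enlarged, on the same side as the object.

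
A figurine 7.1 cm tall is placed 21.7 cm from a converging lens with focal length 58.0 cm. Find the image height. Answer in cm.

1/d_i = 1/f − 1/d_o = 1/(58.00) − 1/(21.7) = -0.02884, so d_i = -34.67 cm.
m = −d_i/d_o = +1.598.
|h_i| = |m|·h_o = 1.598 × 7.1 = 11.3 cm. The image is virtual, upright and enlarged, on the same side as the object.

11.3 cm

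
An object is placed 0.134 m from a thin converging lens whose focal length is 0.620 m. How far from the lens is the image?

Thin-lens equation: 1/q = 1/f − 1/p = 1/(0.6200) − 1/(0.134) = 1.613 − 7.463 = -5.850, so q = -0.171 m.
The image is virtual, upright and enlarged, on the same side as the object.

0.171 m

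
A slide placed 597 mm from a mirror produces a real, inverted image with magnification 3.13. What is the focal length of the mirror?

m = −d_i/d_o ⇒ d_i = −m·d_o = −(-3.13)·(597) = 1869 mm.
1/f = 1/d_o + 1/d_i = 1/(597) + 1/(1869) = 0.002210, so f = 452 mm.
Since f is positive, the mirror is concave.

f = 452 mm (concave)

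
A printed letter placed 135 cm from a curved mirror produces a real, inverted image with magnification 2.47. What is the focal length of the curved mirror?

m = −d_i/d_o ⇒ d_i = −m·d_o = −(-2.47)·(135) = 333.5 cm.
1/f = 1/d_o + 1/d_i = 1/(135) + 1/(333.5) = 0.01041, so f = 96.1 cm.
Since f is positive, the curved mirror is concave.

f = 96.1 cm (concave)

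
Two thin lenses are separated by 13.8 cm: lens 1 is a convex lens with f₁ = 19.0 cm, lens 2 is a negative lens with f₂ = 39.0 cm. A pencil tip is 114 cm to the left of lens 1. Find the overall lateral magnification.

Lens 1: 1/d_i1 = 1/(19.0) − 1/(114) = 0.04386, so d_i1 = 22.80 cm; m₁ = −d_i1/d_o1 = -0.2000.
d_o2 = 13.8 − (22.80) = -9.000 cm (virtual object).
f₂ = −39.0 cm (diverging).
Lens 2: 1/d_i2 = 1/(-39.0) − 1/(-9.000) = 0.08547, so d_i2 = 11.70 cm; m₂ = −d_i2/d_o2 = +1.300.
m = m₁·m₂ = (-0.2000)(+1.300) = -0.260.

m = -0.260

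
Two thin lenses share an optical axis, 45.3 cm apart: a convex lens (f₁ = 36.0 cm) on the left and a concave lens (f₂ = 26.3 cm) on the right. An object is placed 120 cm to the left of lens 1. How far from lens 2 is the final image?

Lens 1: 1/d_i1 = 1/f₁ − 1/d_o1 = 1/(36.0) − 1/(120) = 0.01944, so d_i1 = 51.43 cm.
The intermediate image is 51.43 cm to the right of lens 1, which lies 6.130 cm to the right of lens 2 — a virtual object — so d_o2 = −6.130 cm.
Lens 2 is diverging, so f₂ = −26.3 cm.
Lens 2: 1/d_i2 = 1/f₂ − 1/d_o2 = 1/(-26.3) − 1/(-6.130) = 0.1251, so d_i2 = 7.99 cm.
The final image is real, 7.99 cm to the right of lens 2 (overall magnification ≈ -0.56).

7.99 cm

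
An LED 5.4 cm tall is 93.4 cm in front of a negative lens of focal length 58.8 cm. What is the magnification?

m = +0.386

For a negative lens, f = -58.8 cm.
1/d_i = 1/f − 1/d_o = 1/(-58.80) − 1/(93.4) = -0.02771, so d_i = -36.08 cm.
m = −d_i/d_o = −(-36.08)/(93.4) = +0.386.
The image is virtual, upright and reduced, on the same side as the object.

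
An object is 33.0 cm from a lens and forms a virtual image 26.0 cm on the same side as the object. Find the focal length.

f = -123 cm (diverging)

Virtual image ⇒ d_i = −26.0 cm.
1/f = 1/d_o + 1/d_i = 1/(33.0) + 1/(-26.0) = -0.008159, so f = -123 cm.
Since f is negative, the lens is diverging.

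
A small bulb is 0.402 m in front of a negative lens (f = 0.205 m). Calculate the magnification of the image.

For a negative lens, f = -0.205 m.
1/d_i = 1/f − 1/d_o = 1/(-0.2050) − 1/(0.402) = -7.366, so d_i = -0.1358 m.
m = −d_i/d_o = −(-0.1358)/(0.402) = +0.338.
The image is virtual, upright and reduced, on the same side as the object.

m = +0.338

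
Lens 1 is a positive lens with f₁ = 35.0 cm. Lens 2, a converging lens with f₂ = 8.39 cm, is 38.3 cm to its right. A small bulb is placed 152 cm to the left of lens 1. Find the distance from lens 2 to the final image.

Lens 1: 1/d_i1 = 1/f₁ − 1/d_o1 = 1/(35.0) − 1/(152) = 0.02199, so d_i1 = 45.47 cm.
The intermediate image is 45.47 cm to the right of lens 1, which lies 7.170 cm to the right of lens 2 — a virtual object — so d_o2 = −7.170 cm.
Lens 2: 1/d_i2 = 1/f₂ − 1/d_o2 = 1/(8.39) − 1/(-7.170) = 0.2587, so d_i2 = 3.87 cm.
The final image is real, 3.87 cm to the right of lens 2 (overall magnification ≈ -0.16).

3.87 cm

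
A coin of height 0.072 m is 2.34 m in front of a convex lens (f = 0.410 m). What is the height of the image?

0.0153 m

1/d_i = 1/f − 1/d_o = 1/(0.4100) − 1/(2.34) = 2.012, so d_i = 0.4971 m.
m = −d_i/d_o = -0.2124.
|h_i| = |m|·h_o = 0.2124 × 0.072 = 0.0153 m. The image is real, inverted and reduced, on the far side of the lens.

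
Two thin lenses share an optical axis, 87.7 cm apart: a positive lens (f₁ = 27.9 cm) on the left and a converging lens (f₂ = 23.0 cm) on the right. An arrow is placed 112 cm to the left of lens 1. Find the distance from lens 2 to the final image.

42.2 cm

Lens 1: 1/d_i1 = 1/f₁ − 1/d_o1 = 1/(27.9) − 1/(112) = 0.02691, so d_i1 = 37.16 cm.
The intermediate image is 37.16 cm to the right of lens 1, which is 87.7 − (37.16) = 50.54 cm to the left of lens 2, so d_o2 = +50.54 cm.
Lens 2: 1/d_i2 = 1/f₂ − 1/d_o2 = 1/(23.0) − 1/(50.54) = 0.02369, so d_i2 = 42.2 cm.
The final image is real, 42.2 cm to the right of lens 2 (overall magnification ≈ 0.28).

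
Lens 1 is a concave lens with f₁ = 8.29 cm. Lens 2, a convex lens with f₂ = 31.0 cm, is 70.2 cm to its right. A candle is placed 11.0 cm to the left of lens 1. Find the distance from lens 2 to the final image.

Lens 1 is diverging, so f₁ = −8.29 cm.
Lens 1: 1/d_i1 = 1/f₁ − 1/d_o1 = 1/(-8.29) − 1/(11.0) = -0.2115, so d_i1 = -4.727 cm.
The intermediate image is 4.727 cm to the left of lens 1 (virtual), which is 70.2 − (-4.727) = 74.93 cm to the left of lens 2, so d_o2 = +74.93 cm.
Lens 2: 1/d_i2 = 1/f₂ − 1/d_o2 = 1/(31.0) − 1/(74.93) = 0.01891, so d_i2 = 52.9 cm.
The final image is real, 52.9 cm to the right of lens 2 (overall magnification ≈ -0.30).

52.9 cm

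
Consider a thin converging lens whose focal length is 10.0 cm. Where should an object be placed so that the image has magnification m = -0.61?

26.4 cm

m = −d_i/d_o ⇒ d_i = −m·d_o.
1/f = 1/d_o + 1/d_i = 1/d_o − 1/(m·d_o) = (1 − 1/m)/d_o, so d_o = f(1 − 1/m) = (10.00)(1 − 1/(-0.61)) = 26.4 cm.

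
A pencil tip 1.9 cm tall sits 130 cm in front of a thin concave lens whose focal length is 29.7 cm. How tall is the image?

0.353 cm

For a concave lens, f = -29.7 cm.
1/d_i = 1/f − 1/d_o = 1/(-29.70) − 1/(130) = -0.04136, so d_i = -24.18 cm.
m = −d_i/d_o = +0.1860.
|h_i| = |m|·h_o = 0.1860 × 1.9 = 0.353 cm. The image is virtual, upright and reduced, on the same side as the object.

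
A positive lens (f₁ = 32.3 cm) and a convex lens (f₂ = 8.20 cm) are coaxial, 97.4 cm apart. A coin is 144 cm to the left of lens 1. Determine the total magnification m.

Lens 1: 1/d_i1 = 1/(32.3) − 1/(144) = 0.02402, so d_i1 = 41.64 cm; m₁ = −d_i1/d_o1 = -0.2892.
d_o2 = 97.4 − (41.64) = 55.76 cm.
Lens 2: 1/d_i2 = 1/(8.20) − 1/(55.76) = 0.1040, so d_i2 = 9.614 cm; m₂ = −d_i2/d_o2 = -0.1724.
m = m₁·m₂ = (-0.2892)(-0.1724) = +0.0499.

m = +0.0499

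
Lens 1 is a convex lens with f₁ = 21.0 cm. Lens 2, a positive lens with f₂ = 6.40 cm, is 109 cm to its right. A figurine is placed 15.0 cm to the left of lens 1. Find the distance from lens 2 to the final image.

Lens 1: 1/d_i1 = 1/f₁ − 1/d_o1 = 1/(21.0) − 1/(15.0) = -0.01905, so d_i1 = -52.50 cm.
The intermediate image is 52.50 cm to the left of lens 1 (virtual), which is 109 − (-52.50) = 161.5 cm to the left of lens 2, so d_o2 = +161.5 cm.
Lens 2: 1/d_i2 = 1/f₂ − 1/d_o2 = 1/(6.40) − 1/(161.5) = 0.1501, so d_i2 = 6.66 cm.
The final image is real, 6.66 cm to the right of lens 2 (overall magnification ≈ -0.14).

6.66 cm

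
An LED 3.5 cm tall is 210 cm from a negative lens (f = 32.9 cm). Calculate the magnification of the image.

For a negative lens, f = -32.9 cm.
1/d_i = 1/f − 1/d_o = 1/(-32.90) − 1/(210) = -0.03516, so d_i = -28.44 cm.
m = −d_i/d_o = −(-28.44)/(210) = +0.135.
The image is virtual, upright and reduced, on the same side as the object.

m = +0.135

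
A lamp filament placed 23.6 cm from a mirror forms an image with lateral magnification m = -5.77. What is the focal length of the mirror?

f = 20.1 cm (concave)

m = −d_i/d_o ⇒ d_i = −m·d_o = −(-5.77)·(23.6) = 136.2 cm.
1/f = 1/d_o + 1/d_i = 1/(23.6) + 1/(136.2) = 0.04972, so f = 20.1 cm.
Since f is positive, the mirror is concave.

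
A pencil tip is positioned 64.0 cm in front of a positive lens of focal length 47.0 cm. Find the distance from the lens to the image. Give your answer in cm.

177 cm

Thin-lens equation: 1/d_i = 1/f − 1/d_o = 1/(47.00) − 1/(64.0) = 0.02128 − 0.01562 = 0.005652, so d_i = 177 cm.
The image is real, inverted and enlarged, on the far side of the lens.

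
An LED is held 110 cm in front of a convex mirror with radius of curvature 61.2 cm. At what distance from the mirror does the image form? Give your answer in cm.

23.9 cm

f = R/2 = 61.2/2 = 30.60 cm; for a convex mirror, f = -30.60 cm.
Mirror equation: 1/q = 1/f − 1/p = 1/(-30.60) − 1/(110) = -0.03268 − 0.009091 = -0.04177, so q = -23.9 cm.
The image is virtual, upright and reduced, behind the mirror.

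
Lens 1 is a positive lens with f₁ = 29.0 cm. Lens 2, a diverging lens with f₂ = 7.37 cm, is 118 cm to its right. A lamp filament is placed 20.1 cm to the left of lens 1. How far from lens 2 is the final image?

7.09 cm

Lens 1: 1/d_i1 = 1/f₁ − 1/d_o1 = 1/(29.0) − 1/(20.1) = -0.01527, so d_i1 = -65.49 cm.
The intermediate image is 65.49 cm to the left of lens 1 (virtual), which is 118 − (-65.49) = 183.5 cm to the left of lens 2, so d_o2 = +183.5 cm.
Lens 2 is diverging, so f₂ = −7.37 cm.
Lens 2: 1/d_i2 = 1/f₂ − 1/d_o2 = 1/(-7.37) − 1/(183.5) = -0.1411, so d_i2 = -7.09 cm.
The final image is virtual, 7.09 cm to the left of lens 2 (overall magnification ≈ 0.13).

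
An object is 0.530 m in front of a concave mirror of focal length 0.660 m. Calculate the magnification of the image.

m = +5.08

1/d_i = 1/f − 1/d_o = 1/(0.6600) − 1/(0.530) = -0.3716, so d_i = -2.691 m.
m = −d_i/d_o = −(-2.691)/(0.530) = +5.08.
The image is virtual, upright and enlarged, behind the mirror.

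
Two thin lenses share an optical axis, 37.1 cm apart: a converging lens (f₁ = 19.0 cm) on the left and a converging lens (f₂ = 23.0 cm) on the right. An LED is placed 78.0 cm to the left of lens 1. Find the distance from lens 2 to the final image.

Lens 1: 1/d_i1 = 1/f₁ − 1/d_o1 = 1/(19.0) − 1/(78.0) = 0.03981, so d_i1 = 25.12 cm.
The intermediate image is 25.12 cm to the right of lens 1, which is 37.1 − (25.12) = 11.98 cm to the left of lens 2, so d_o2 = +11.98 cm.
Lens 2: 1/d_i2 = 1/f₂ − 1/d_o2 = 1/(23.0) − 1/(11.98) = -0.03999, so d_i2 = -25.0 cm.
The final image is virtual, 25.0 cm to the left of lens 2 (overall magnification ≈ -0.67).

25.0 cm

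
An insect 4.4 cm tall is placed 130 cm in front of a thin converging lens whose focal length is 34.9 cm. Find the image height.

1.61 cm

1/d_i = 1/f − 1/d_o = 1/(34.90) − 1/(130) = 0.02096, so d_i = 47.71 cm.
m = −d_i/d_o = -0.3670.
|h_i| = |m|·h_o = 0.3670 × 4.4 = 1.61 cm. The image is real, inverted and reduced, on the far side of the lens.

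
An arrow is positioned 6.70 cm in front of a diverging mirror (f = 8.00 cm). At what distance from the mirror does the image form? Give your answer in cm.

For a diverging mirror, f = -8.00 cm.
Mirror equation: 1/d_i = 1/f − 1/d_o = 1/(-8.000) − 1/(6.70) = -0.1250 − 0.1493 = -0.2743, so d_i = -3.65 cm.
The image is virtual, upright and reduced, behind the mirror.

3.65 cm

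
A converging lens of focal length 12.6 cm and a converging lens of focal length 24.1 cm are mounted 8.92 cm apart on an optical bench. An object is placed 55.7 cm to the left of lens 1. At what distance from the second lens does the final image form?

Lens 1: 1/d_i1 = 1/f₁ − 1/d_o1 = 1/(12.6) − 1/(55.7) = 0.06141, so d_i1 = 16.28 cm.
The intermediate image is 16.28 cm to the right of lens 1, which lies 7.360 cm to the right of lens 2 — a virtual object — so d_o2 = −7.360 cm.
Lens 2: 1/d_i2 = 1/f₂ − 1/d_o2 = 1/(24.1) − 1/(-7.360) = 0.1774, so d_i2 = 5.64 cm.
The final image is real, 5.64 cm to the right of lens 2 (overall magnification ≈ -0.22).

5.64 cm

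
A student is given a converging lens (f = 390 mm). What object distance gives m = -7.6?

441 mm

m = −d_i/d_o ⇒ d_i = −m·d_o.
1/f = 1/d_o + 1/d_i = 1/d_o − 1/(m·d_o) = (1 − 1/m)/d_o, so d_o = f(1 − 1/m) = (390.0)(1 − 1/(-7.6)) = 441 mm.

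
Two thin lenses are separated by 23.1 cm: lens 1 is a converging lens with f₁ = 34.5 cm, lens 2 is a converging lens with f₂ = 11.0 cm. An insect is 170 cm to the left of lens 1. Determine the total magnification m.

m = -0.0898

Lens 1: 1/d_i1 = 1/(34.5) − 1/(170) = 0.02310, so d_i1 = 43.28 cm; m₁ = −d_i1/d_o1 = -0.2546.
d_o2 = 23.1 − (43.28) = -20.18 cm (virtual object).
Lens 2: 1/d_i2 = 1/(11.0) − 1/(-20.18) = 0.1405, so d_i2 = 7.119 cm; m₂ = −d_i2/d_o2 = +0.3528.
m = m₁·m₂ = (-0.2546)(+0.3528) = -0.0898.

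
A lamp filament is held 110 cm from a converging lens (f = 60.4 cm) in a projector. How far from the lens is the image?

134 cm

Lens equation: 1/v = 1/f − 1/u = 1/(60.40) − 1/(110) = 0.01656 − 0.009091 = 0.007465, so v = 134 cm.
The image is real, inverted and enlarged, on the far side of the lens.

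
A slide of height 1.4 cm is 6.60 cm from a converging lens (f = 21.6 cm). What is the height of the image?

2.02 cm

1/d_i = 1/f − 1/d_o = 1/(21.60) − 1/(6.60) = -0.1052, so d_i = -9.504 cm.
m = −d_i/d_o = +1.440.
|h_i| = |m|·h_o = 1.440 × 1.4 = 2.02 cm. The image is virtual, upright and enlarged, on the same side as the object.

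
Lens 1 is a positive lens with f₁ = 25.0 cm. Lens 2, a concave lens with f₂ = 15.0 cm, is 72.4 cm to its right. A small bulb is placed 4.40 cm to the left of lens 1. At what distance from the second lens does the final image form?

12.6 cm

Lens 1: 1/d_i1 = 1/f₁ − 1/d_o1 = 1/(25.0) − 1/(4.40) = -0.1873, so d_i1 = -5.340 cm.
The intermediate image is 5.340 cm to the left of lens 1 (virtual), which is 72.4 − (-5.340) = 77.74 cm to the left of lens 2, so d_o2 = +77.74 cm.
Lens 2 is diverging, so f₂ = −15.0 cm.
Lens 2: 1/d_i2 = 1/f₂ − 1/d_o2 = 1/(-15.0) − 1/(77.74) = -0.07953, so d_i2 = -12.6 cm.
The final image is virtual, 12.6 cm to the left of lens 2 (overall magnification ≈ 0.20).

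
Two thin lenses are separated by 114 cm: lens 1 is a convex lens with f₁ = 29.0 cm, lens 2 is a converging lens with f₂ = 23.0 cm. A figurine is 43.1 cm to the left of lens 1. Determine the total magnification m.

Lens 1: 1/d_i1 = 1/(29.0) − 1/(43.1) = 0.01128, so d_i1 = 88.65 cm; m₁ = −d_i1/d_o1 = -2.057.
d_o2 = 114 − (88.65) = 25.35 cm.
Lens 2: 1/d_i2 = 1/(23.0) − 1/(25.35) = 0.004031, so d_i2 = 248.1 cm; m₂ = −d_i2/d_o2 = -9.787.
m = m₁·m₂ = (-2.057)(-9.787) = +20.1.

m = +20.1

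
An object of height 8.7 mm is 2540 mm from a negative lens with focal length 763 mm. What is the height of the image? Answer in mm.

2.01 mm

For a negative lens, f = -763 mm.
1/d_i = 1/f − 1/d_o = 1/(-763.0) − 1/(2540) = -0.001704, so d_i = -586.7 mm.
m = −d_i/d_o = +0.2310.
|h_i| = |m|·h_o = 0.2310 × 8.7 = 2.01 mm. The image is virtual, upright and reduced, on the same side as the object.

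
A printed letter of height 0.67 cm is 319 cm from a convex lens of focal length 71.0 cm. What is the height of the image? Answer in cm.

1/d_i = 1/f − 1/d_o = 1/(71.00) − 1/(319) = 0.01095, so d_i = 91.33 cm.
m = −d_i/d_o = -0.2863.
|h_i| = |m|·h_o = 0.2863 × 0.67 = 0.192 cm. The image is real, inverted and reduced, on the far side of the lens.

0.192 cm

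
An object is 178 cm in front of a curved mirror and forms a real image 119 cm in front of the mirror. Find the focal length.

Real image ⇒ d_i = +119 cm.
1/f = 1/d_o + 1/d_i = 1/(178) + 1/(119) = 0.01402, so f = 71.3 cm.
Since f is positive, the curved mirror is concave.

f = 71.3 cm (concave)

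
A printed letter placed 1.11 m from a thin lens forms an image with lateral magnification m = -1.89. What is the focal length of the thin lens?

m = −d_i/d_o ⇒ d_i = −m·d_o = −(-1.89)·(1.11) = 2.098 m.
1/f = 1/d_o + 1/d_i = 1/(1.11) + 1/(2.098) = 1.378, so f = 0.726 m.
Since f is positive, the thin lens is converging.

f = 0.726 m (converging)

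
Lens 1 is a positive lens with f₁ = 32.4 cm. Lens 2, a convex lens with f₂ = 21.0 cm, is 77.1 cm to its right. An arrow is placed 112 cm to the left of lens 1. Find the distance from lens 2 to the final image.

Lens 1: 1/d_i1 = 1/f₁ − 1/d_o1 = 1/(32.4) − 1/(112) = 0.02194, so d_i1 = 45.59 cm.
The intermediate image is 45.59 cm to the right of lens 1, which is 77.1 − (45.59) = 31.51 cm to the left of lens 2, so d_o2 = +31.51 cm.
Lens 2: 1/d_i2 = 1/f₂ − 1/d_o2 = 1/(21.0) − 1/(31.51) = 0.01588, so d_i2 = 63.0 cm.
The final image is real, 63.0 cm to the right of lens 2 (overall magnification ≈ 0.81).

63.0 cm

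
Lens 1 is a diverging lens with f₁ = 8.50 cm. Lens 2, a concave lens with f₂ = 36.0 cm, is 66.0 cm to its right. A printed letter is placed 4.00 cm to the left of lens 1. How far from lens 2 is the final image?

Lens 1 is diverging, so f₁ = −8.50 cm.
Lens 1: 1/d_i1 = 1/f₁ − 1/d_o1 = 1/(-8.50) − 1/(4.00) = -0.3676, so d_i1 = -2.720 cm.
The intermediate image is 2.720 cm to the left of lens 1 (virtual), which is 66.0 − (-2.720) = 68.72 cm to the left of lens 2, so d_o2 = +68.72 cm.
Lens 2 is diverging, so f₂ = −36.0 cm.
Lens 2: 1/d_i2 = 1/f₂ − 1/d_o2 = 1/(-36.0) − 1/(68.72) = -0.04233, so d_i2 = -23.6 cm.
The final image is virtual, 23.6 cm to the left of lens 2 (overall magnification ≈ 0.23).

23.6 cm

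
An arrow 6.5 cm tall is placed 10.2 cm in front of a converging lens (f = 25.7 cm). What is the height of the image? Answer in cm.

10.8 cm

1/d_i = 1/f − 1/d_o = 1/(25.70) − 1/(10.2) = -0.05913, so d_i = -16.91 cm.
m = −d_i/d_o = +1.658.
|h_i| = |m|·h_o = 1.658 × 6.5 = 10.8 cm. The image is virtual, upright and enlarged, on the same side as the object.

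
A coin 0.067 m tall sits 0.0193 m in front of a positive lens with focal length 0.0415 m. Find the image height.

1/d_i = 1/f − 1/d_o = 1/(0.04150) − 1/(0.0193) = -27.72, so d_i = -0.03608 m.
m = −d_i/d_o = +1.869.
|h_i| = |m|·h_o = 1.869 × 0.067 = 0.125 m. The image is virtual, upright and enlarged, on the same side as the object.

0.125 m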